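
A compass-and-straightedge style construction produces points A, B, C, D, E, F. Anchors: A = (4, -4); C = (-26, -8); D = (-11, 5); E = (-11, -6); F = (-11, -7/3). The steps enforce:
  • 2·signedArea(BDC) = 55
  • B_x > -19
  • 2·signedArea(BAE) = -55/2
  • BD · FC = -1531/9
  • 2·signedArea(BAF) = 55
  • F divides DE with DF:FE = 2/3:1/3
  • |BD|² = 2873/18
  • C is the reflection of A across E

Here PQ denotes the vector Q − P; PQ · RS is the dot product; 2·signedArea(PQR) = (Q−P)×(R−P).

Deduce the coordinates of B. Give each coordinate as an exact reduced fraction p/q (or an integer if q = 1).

B = (-37/2, -31/6)

1. B_x = -37/2  [2·signedArea(BAF) = 55 ∩ 2·signedArea(BAE) = -55/2]
2. B_y = -31/6  [2·signedArea(BAF) = 55 ∩ 2·signedArea(BAE) = -55/2]
   → B = (-37/2, -31/6)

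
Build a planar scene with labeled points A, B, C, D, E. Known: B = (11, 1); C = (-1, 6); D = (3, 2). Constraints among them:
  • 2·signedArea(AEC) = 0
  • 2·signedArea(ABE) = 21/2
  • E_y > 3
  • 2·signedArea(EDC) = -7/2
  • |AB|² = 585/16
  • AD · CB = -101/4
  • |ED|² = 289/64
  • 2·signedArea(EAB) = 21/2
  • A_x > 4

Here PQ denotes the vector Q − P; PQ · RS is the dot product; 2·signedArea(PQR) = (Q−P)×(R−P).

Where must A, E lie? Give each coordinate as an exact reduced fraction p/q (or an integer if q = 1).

A = (5, 7/4)
E = (2, 31/8)

1. E_x = 2  [line -4·x + -4·y + 47/2 = 0 ∩ |ED|² = 289/64]
2. E_y = 31/8  [line -4·x + -4·y + 47/2 = 0 ∩ |ED|² = 289/64]
   → E = (2, 31/8)
3. A_x = 5  [2·signedArea(AEC) = 0 ∩ 2·signedArea(EAB) = 21/2]
4. A_y = 7/4  [2·signedArea(AEC) = 0 ∩ 2·signedArea(EAB) = 21/2]
   → A = (5, 7/4)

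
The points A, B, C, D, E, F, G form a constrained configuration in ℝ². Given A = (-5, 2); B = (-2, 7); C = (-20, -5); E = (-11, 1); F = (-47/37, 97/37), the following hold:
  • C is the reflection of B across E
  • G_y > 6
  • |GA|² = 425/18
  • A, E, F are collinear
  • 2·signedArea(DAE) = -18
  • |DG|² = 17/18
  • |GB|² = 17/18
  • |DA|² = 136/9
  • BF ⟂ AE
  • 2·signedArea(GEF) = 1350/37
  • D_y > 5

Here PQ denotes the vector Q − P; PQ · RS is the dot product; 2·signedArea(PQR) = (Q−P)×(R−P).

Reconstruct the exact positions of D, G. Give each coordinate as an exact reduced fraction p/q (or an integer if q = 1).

1. D_x = -3  [line 1·x + -6·y + 35 = 0 ∩ |DA|² = 136/9]
2. D_y = 16/3  [line 1·x + -6·y + 35 = 0 ∩ |DA|² = 136/9]
   → D = (-3, 16/3)
3. G_x = -5/2  [line -60/37·x + 360/37·y + -2370/37 = 0 ∩ |GA|² = 425/18]
4. G_y = 37/6  [line -60/37·x + 360/37·y + -2370/37 = 0 ∩ |GA|² = 425/18]
   → G = (-5/2, 37/6)

D = (-3, 16/3)
G = (-5/2, 37/6)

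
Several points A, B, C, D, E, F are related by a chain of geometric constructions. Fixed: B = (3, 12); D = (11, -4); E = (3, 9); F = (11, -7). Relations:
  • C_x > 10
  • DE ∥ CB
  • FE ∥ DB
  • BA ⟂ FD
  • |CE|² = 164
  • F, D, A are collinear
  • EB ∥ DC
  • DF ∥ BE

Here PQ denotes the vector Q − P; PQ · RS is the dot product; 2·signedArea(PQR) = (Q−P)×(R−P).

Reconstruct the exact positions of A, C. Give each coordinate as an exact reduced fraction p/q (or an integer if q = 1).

A = (11, 12)
C = (11, -1)

1. A_x = 11  [F, D, A are collinear ∩ BA ⟂ FD]
2. A_y = 12  [F, D, A are collinear ∩ BA ⟂ FD]
   → A = (11, 12)
3. C_x = 11  [DE ∥ CB ∩ EB ∥ DC]
4. C_y = -1  [DE ∥ CB ∩ EB ∥ DC]
   → C = (11, -1)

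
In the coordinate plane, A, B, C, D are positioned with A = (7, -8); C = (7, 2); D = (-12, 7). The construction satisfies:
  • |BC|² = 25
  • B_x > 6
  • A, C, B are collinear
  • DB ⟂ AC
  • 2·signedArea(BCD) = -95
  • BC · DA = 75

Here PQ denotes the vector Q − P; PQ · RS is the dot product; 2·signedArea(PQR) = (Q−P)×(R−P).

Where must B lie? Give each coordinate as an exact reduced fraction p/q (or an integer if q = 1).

B = (7, 7)

1. B_x = 7  [A, C, B are collinear ∩ DB ⟂ AC]
2. B_y = 7  [A, C, B are collinear ∩ DB ⟂ AC]
   → B = (7, 7)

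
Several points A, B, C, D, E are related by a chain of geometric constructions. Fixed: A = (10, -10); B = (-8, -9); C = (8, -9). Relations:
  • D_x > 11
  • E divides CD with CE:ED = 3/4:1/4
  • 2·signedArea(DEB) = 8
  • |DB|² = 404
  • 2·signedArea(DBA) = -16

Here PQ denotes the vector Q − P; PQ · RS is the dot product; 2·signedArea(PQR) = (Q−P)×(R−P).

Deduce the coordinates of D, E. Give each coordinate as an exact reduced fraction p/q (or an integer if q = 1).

D = (12, -11)
E = (11, -21/2)

1. D_x = 12  [line 1·x + 18·y + 186 = 0 ∩ |DB|² = 404]
2. D_y = -11  [line 1·x + 18·y + 186 = 0 ∩ |DB|² = 404]
   → D = (12, -11)
3. E_x = 11  [E divides CD with CE:ED = 3/4:1/4]
4. E_y = -21/2  [E divides CD with CE:ED = 3/4:1/4]
   → E = (11, -21/2)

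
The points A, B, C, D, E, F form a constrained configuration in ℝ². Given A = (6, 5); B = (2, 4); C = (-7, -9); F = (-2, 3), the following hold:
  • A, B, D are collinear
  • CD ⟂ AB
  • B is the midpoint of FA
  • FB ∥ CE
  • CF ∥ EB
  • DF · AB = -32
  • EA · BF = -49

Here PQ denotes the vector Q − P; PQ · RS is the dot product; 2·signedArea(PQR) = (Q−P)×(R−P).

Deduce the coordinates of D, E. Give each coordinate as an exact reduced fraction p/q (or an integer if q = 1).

D = (-162/17, 19/17)
E = (-3, -8)

1. D_x = -162/17  [A, B, D are collinear ∩ CD ⟂ AB]
2. D_y = 19/17  [A, B, D are collinear ∩ CD ⟂ AB]
   → D = (-162/17, 19/17)
3. E_x = -3  [CF ∥ EB ∩ FB ∥ CE]
4. E_y = -8  [CF ∥ EB ∩ FB ∥ CE]
   → E = (-3, -8)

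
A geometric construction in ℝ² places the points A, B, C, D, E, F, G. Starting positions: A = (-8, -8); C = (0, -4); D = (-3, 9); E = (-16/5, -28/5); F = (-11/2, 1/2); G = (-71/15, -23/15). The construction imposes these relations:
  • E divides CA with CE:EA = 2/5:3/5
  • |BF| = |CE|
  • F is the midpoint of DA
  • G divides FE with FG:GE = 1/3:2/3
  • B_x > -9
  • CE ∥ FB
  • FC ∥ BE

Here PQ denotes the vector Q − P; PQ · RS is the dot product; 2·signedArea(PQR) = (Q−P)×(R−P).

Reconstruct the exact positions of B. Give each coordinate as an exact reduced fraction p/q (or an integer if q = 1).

1. B_x = -87/10  [FC ∥ BE ∩ CE ∥ FB]
2. B_y = -11/10  [FC ∥ BE ∩ CE ∥ FB]
   → B = (-87/10, -11/10)

B = (-87/10, -11/10)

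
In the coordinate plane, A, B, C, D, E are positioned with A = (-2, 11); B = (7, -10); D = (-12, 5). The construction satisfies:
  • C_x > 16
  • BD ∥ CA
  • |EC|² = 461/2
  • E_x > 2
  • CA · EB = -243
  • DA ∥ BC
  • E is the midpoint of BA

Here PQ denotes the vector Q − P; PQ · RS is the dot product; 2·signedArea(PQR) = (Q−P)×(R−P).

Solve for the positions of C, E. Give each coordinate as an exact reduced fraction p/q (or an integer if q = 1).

1. C_x = 17  [BD ∥ CA ∩ DA ∥ BC]
2. C_y = -4  [BD ∥ CA ∩ DA ∥ BC]
   → C = (17, -4)
3. E_x = 5/2  [E is the midpoint of BA]
4. E_y = 1/2  [E is the midpoint of BA]
   → E = (5/2, 1/2)

C = (17, -4)
E = (5/2, 1/2)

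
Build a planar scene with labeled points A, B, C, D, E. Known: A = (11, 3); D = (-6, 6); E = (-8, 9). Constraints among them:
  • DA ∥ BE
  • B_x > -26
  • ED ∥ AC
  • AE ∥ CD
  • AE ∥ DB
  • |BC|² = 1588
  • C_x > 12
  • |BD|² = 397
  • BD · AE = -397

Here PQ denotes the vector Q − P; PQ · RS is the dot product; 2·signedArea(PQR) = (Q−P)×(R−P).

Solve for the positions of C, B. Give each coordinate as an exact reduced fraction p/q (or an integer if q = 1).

B = (-25, 12)
C = (13, 0)

1. C_x = 13  [AE ∥ CD ∩ ED ∥ AC]
2. C_y = 0  [AE ∥ CD ∩ ED ∥ AC]
   → C = (13, 0)
3. B_x = -25  [DA ∥ BE ∩ AE ∥ DB]
4. B_y = 12  [DA ∥ BE ∩ AE ∥ DB]
   → B = (-25, 12)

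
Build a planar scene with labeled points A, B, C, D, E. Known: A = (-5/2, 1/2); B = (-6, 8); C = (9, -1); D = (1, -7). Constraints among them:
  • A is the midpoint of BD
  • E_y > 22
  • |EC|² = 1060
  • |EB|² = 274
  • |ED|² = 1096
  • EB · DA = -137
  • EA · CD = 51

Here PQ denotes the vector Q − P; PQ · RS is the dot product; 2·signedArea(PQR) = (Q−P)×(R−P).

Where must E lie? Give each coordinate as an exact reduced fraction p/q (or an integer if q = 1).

E = (-13, 23)

1. E_x = -13  [EA · CD = 51 ∩ EB · DA = -137]
2. E_y = 23  [EA · CD = 51 ∩ EB · DA = -137]
   → E = (-13, 23)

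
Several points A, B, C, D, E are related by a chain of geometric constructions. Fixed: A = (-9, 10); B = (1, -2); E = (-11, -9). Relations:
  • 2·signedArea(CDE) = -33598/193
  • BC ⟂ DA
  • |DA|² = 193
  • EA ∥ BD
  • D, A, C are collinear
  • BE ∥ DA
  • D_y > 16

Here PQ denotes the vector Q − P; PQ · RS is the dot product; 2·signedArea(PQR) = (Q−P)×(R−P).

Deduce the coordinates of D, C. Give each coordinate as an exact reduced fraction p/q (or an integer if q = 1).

C = (-1305/193, 2182/193)
D = (3, 17)

1. D_x = 3  [BE ∥ DA ∩ EA ∥ BD]
2. D_y = 17  [BE ∥ DA ∩ EA ∥ BD]
   → D = (3, 17)
3. C_x = -1305/193  [D, A, C are collinear ∩ BC ⟂ DA]
4. C_y = 2182/193  [D, A, C are collinear ∩ BC ⟂ DA]
   → C = (-1305/193, 2182/193)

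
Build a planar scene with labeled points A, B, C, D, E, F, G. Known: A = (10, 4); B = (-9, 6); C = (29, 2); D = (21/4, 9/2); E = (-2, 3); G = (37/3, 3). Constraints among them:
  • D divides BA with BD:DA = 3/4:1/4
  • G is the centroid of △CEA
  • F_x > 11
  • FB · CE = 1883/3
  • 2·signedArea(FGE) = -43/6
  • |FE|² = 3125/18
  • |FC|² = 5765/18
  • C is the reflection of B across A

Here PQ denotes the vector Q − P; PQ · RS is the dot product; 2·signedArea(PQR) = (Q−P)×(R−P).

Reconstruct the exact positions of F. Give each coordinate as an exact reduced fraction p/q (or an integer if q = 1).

1. F_x = 67/6  [2·signedArea(FGE) = -43/6 ∩ FB · CE = 1883/3]
2. F_y = 7/2  [2·signedArea(FGE) = -43/6 ∩ FB · CE = 1883/3]
   → F = (67/6, 7/2)

F = (67/6, 7/2)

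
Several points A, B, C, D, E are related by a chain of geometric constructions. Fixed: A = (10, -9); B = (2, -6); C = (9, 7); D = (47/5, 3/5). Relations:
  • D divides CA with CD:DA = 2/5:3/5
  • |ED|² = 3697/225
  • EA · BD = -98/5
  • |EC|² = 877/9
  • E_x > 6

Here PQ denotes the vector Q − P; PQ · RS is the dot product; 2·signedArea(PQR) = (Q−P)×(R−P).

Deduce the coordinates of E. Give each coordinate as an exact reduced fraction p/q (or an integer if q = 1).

1. E_x = 7  [line -37/5·x + -33/5·y + 171/5 = 0 ∩ |EC|² = 877/9]
2. E_y = -8/3  [line -37/5·x + -33/5·y + 171/5 = 0 ∩ |EC|² = 877/9]
   → E = (7, -8/3)

E = (7, -8/3)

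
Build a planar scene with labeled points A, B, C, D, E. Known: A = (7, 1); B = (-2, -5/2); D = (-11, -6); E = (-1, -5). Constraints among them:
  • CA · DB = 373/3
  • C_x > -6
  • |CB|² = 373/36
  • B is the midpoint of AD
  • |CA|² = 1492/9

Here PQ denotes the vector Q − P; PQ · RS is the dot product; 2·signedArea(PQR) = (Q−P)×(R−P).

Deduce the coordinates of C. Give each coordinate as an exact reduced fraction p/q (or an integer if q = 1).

1. C_x = -5  [line -9·x + -7/2·y + -347/6 = 0 ∩ |CB|² = 373/36]
2. C_y = -11/3  [line -9·x + -7/2·y + -347/6 = 0 ∩ |CB|² = 373/36]
   → C = (-5, -11/3)

C = (-5, -11/3)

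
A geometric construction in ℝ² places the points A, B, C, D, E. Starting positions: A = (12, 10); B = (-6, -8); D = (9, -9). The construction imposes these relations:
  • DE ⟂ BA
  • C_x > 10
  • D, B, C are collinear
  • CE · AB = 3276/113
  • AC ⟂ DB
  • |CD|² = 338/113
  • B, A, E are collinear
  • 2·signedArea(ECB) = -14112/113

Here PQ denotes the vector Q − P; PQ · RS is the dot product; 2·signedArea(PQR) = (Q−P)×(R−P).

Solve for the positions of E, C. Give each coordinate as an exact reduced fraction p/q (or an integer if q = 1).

1. E_x = 1  [B, A, E are collinear ∩ DE ⟂ BA]
2. E_y = -1  [B, A, E are collinear ∩ DE ⟂ BA]
   → E = (1, -1)
3. C_x = 1212/113  [D, B, C are collinear ∩ AC ⟂ DB]
4. C_y = -1030/113  [D, B, C are collinear ∩ AC ⟂ DB]
   → C = (1212/113, -1030/113)

C = (1212/113, -1030/113)
E = (1, -1)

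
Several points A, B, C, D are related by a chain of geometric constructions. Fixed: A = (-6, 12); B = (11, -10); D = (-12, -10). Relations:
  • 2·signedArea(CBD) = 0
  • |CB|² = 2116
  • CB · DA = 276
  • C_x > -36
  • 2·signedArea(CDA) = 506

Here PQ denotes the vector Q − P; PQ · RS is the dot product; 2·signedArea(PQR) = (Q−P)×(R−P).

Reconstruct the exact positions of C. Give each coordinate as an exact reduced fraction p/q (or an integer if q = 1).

C = (-35, -10)

1. C_x = -35  [2·signedArea(CBD) = 0 ∩ CB · DA = 276]
2. C_y = -10  [2·signedArea(CBD) = 0 ∩ CB · DA = 276]
   → C = (-35, -10)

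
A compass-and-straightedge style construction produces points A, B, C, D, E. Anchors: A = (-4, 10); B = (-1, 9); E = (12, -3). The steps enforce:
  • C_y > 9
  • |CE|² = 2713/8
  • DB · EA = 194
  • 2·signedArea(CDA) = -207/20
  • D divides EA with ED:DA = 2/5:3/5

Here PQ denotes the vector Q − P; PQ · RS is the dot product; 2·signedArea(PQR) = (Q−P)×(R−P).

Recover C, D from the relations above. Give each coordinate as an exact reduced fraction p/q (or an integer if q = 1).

C = (-7/4, 37/4)
D = (28/5, 11/5)

1. D_x = 28/5  [D divides EA with ED:DA = 2/5:3/5]
2. D_y = 11/5  [D divides EA with ED:DA = 2/5:3/5]
   → D = (28/5, 11/5)
3. C_x = -7/4  [line -39/5·x + -48/5·y + 1503/20 = 0 ∩ |CE|² = 2713/8]
4. C_y = 37/4  [line -39/5·x + -48/5·y + 1503/20 = 0 ∩ |CE|² = 2713/8]
   → C = (-7/4, 37/4)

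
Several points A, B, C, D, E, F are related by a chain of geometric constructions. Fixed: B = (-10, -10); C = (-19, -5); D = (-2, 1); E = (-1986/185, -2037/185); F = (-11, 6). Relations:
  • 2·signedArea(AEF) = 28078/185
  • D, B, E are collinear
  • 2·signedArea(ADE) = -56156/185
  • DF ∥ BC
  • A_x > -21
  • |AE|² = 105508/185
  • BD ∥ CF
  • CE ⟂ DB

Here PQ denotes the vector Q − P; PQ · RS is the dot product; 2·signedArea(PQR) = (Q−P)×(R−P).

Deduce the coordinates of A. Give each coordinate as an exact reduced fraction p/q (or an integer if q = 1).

A = (-20, 11)

1. A_x = -20  [2·signedArea(AEF) = 28078/185 ∩ 2·signedArea(ADE) = -56156/185]
2. A_y = 11  [2·signedArea(AEF) = 28078/185 ∩ 2·signedArea(ADE) = -56156/185]
   → A = (-20, 11)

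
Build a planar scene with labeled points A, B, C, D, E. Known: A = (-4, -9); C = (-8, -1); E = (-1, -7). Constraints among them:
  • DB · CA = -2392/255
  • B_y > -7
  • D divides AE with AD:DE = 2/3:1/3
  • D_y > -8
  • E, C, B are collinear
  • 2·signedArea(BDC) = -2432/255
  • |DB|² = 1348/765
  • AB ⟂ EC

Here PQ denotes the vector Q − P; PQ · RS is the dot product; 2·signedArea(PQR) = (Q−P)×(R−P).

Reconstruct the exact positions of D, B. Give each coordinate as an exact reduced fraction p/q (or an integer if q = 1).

B = (-148/85, -541/85)
D = (-2, -23/3)

1. D_x = -2  [D divides AE with AD:DE = 2/3:1/3]
2. D_y = -23/3  [D divides AE with AD:DE = 2/3:1/3]
   → D = (-2, -23/3)
3. B_x = -148/85  [E, C, B are collinear ∩ AB ⟂ EC]
4. B_y = -541/85  [E, C, B are collinear ∩ AB ⟂ EC]
   → B = (-148/85, -541/85)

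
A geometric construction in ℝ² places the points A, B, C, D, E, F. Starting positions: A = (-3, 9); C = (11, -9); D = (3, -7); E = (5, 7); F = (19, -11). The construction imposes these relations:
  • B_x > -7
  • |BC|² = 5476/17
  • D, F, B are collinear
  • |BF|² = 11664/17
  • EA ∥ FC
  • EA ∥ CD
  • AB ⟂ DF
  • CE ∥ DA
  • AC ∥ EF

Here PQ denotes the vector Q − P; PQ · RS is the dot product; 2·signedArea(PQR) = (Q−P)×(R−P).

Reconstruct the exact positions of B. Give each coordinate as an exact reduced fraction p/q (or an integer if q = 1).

1. B_x = -109/17  [D, F, B are collinear ∩ AB ⟂ DF]
2. B_y = -79/17  [D, F, B are collinear ∩ AB ⟂ DF]
   → B = (-109/17, -79/17)

B = (-109/17, -79/17)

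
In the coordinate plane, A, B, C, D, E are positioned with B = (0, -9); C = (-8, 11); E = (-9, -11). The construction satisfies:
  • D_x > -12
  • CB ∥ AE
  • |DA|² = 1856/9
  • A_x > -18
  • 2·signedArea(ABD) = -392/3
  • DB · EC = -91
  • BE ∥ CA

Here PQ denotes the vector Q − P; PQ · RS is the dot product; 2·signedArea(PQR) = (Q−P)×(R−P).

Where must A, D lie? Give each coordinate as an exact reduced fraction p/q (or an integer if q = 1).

A = (-17, 9)
D = (-35/3, -13/3)

1. A_x = -17  [CB ∥ AE ∩ BE ∥ CA]
2. A_y = 9  [CB ∥ AE ∩ BE ∥ CA]
   → A = (-17, 9)
3. D_x = -35/3  [DB · EC = -91 ∩ 2·signedArea(ABD) = -392/3]
4. D_y = -13/3  [DB · EC = -91 ∩ 2·signedArea(ABD) = -392/3]
   → D = (-35/3, -13/3)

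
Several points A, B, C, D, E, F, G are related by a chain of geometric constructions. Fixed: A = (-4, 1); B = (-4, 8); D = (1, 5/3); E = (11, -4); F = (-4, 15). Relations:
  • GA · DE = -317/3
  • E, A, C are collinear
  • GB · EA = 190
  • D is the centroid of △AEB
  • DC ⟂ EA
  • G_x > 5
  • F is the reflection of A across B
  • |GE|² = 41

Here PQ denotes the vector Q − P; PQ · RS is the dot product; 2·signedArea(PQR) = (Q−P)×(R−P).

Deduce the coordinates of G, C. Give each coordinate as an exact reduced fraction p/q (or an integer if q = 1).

1. G_x = 6  [GA · DE = -317/3 ∩ GB · EA = 190]
2. G_y = 0  [GA · DE = -317/3 ∩ GB · EA = 190]
   → G = (6, 0)
3. C_x = 3/10  [E, A, C are collinear ∩ DC ⟂ EA]
4. C_y = -13/30  [E, A, C are collinear ∩ DC ⟂ EA]
   → C = (3/10, -13/30)

C = (3/10, -13/30)
G = (6, 0)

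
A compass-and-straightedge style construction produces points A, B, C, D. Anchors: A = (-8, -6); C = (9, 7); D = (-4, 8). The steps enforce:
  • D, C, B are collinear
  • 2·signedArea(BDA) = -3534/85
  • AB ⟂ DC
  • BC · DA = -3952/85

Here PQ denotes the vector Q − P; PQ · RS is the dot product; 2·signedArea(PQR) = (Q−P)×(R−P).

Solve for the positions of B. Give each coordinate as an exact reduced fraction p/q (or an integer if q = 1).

B = (-587/85, 699/85)

1. B_x = -587/85  [D, C, B are collinear ∩ AB ⟂ DC]
2. B_y = 699/85  [D, C, B are collinear ∩ AB ⟂ DC]
   → B = (-587/85, 699/85)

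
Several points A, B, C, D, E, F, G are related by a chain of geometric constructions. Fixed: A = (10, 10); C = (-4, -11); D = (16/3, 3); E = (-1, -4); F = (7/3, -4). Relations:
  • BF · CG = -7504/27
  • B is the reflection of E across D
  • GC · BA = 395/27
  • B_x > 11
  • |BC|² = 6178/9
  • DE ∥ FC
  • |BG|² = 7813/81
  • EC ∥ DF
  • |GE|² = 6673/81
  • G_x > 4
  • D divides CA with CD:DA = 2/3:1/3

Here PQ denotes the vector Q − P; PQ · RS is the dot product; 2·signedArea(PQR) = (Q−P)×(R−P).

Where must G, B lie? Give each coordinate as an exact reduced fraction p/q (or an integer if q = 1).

B = (35/3, 10)
G = (43/9, 3)

1. B_x = 35/3  [B is the reflection of E across D]
2. B_y = 10  [B is the reflection of E across D]
   → B = (35/3, 10)
3. G_x = 43/9  [GC · BA = 395/27 ∩ BF · CG = -7504/27]
4. G_y = 3  [GC · BA = 395/27 ∩ BF · CG = -7504/27]
   → G = (43/9, 3)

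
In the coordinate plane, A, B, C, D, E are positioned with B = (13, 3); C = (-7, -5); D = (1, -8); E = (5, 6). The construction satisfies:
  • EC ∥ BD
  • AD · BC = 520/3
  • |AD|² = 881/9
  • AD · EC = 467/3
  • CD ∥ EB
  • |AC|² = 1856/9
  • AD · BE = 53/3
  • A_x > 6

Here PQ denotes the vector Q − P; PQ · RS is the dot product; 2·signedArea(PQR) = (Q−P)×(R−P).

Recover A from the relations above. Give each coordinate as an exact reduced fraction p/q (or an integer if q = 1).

A = (19/3, 1/3)

1. A_x = 19/3  [AD · BC = 520/3 ∩ AD · BE = 53/3]
2. A_y = 1/3  [AD · BC = 520/3 ∩ AD · BE = 53/3]
   → A = (19/3, 1/3)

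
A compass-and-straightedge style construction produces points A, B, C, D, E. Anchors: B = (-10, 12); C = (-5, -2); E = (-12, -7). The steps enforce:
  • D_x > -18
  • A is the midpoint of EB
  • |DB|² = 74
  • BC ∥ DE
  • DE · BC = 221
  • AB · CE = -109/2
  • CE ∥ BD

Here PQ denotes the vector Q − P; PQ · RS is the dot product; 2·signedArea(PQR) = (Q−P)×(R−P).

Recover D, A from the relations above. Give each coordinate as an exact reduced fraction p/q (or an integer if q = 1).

A = (-11, 5/2)
D = (-17, 7)

1. D_x = -17  [BC ∥ DE ∩ CE ∥ BD]
2. D_y = 7  [BC ∥ DE ∩ CE ∥ BD]
   → D = (-17, 7)
3. A_x = -11  [A is the midpoint of EB]
4. A_y = 5/2  [A is the midpoint of EB]
   → A = (-11, 5/2)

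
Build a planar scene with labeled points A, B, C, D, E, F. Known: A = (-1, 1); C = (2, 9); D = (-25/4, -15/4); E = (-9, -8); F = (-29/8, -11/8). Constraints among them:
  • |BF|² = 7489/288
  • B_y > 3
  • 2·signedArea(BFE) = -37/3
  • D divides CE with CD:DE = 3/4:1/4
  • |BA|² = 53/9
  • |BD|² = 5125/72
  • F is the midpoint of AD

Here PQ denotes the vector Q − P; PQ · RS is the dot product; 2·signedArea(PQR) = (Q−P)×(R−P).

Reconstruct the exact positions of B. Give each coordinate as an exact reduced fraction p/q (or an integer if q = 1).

B = (-5/3, 10/3)

1. B_x = -5/3  [line 53/8·x + -43/8·y + 695/24 = 0 ∩ |BF|² = 7489/288]
2. B_y = 10/3  [line 53/8·x + -43/8·y + 695/24 = 0 ∩ |BF|² = 7489/288]
   → B = (-5/3, 10/3)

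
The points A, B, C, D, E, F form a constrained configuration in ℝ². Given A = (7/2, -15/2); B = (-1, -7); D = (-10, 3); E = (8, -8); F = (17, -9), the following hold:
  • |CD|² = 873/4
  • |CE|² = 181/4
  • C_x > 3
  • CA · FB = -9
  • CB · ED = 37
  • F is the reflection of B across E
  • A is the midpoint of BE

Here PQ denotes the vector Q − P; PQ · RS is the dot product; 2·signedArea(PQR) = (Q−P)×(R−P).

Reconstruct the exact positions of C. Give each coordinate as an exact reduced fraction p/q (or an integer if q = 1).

C = (7/2, -3)

1. C_x = 7/2  [CA · FB = -9 ∩ CB · ED = 37]
2. C_y = -3  [CA · FB = -9 ∩ CB · ED = 37]
   → C = (7/2, -3)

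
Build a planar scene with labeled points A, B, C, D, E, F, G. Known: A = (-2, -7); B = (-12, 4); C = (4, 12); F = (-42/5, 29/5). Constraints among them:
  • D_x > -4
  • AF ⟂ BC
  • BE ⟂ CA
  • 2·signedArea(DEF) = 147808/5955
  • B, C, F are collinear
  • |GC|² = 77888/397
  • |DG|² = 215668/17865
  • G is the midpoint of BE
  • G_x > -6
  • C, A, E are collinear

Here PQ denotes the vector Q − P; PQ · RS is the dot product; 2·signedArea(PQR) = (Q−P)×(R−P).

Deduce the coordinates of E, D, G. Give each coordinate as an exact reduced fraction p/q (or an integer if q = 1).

D = (-20144/5955, -2122/5955)
E = (100/397, 52/397)
G = (-2332/397, 820/397)

1. E_x = 100/397  [C, A, E are collinear ∩ BE ⟂ CA]
2. E_y = 52/397  [C, A, E are collinear ∩ BE ⟂ CA]
   → E = (100/397, 52/397)
3. G_x = -2332/397  [G is the midpoint of BE]
4. G_y = 820/397  [G is the midpoint of BE]
   → G = (-2332/397, 820/397)
5. D_x = -20144/5955  [line -11253/1985·x + -17174/1985·y + -132556/5955 = 0 ∩ |DG|² = 215668/17865]
6. D_y = -2122/5955  [line -11253/1985·x + -17174/1985·y + -132556/5955 = 0 ∩ |DG|² = 215668/17865]
   → D = (-20144/5955, -2122/5955)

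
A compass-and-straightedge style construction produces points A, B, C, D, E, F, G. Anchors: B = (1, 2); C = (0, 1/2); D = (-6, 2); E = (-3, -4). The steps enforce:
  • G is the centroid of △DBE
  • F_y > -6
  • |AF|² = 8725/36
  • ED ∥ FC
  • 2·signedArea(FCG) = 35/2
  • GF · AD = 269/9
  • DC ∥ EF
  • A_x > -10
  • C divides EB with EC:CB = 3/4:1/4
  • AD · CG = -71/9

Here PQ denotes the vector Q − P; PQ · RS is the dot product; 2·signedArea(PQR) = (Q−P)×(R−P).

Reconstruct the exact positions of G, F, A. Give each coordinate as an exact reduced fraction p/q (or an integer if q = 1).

A = (-28/3, 4)
F = (3, -11/2)
G = (-8/3, 0)

1. G_x = -8/3  [G is the centroid of △DBE]
2. G_y = 0  [G is the centroid of △DBE]
   → G = (-8/3, 0)
3. F_x = 3  [ED ∥ FC ∩ DC ∥ EF]
4. F_y = -11/2  [ED ∥ FC ∩ DC ∥ EF]
   → F = (3, -11/2)
5. A_x = -28/3  [AD · CG = -71/9 ∩ GF · AD = 269/9]
6. A_y = 4  [AD · CG = -71/9 ∩ GF · AD = 269/9]
   → A = (-28/3, 4)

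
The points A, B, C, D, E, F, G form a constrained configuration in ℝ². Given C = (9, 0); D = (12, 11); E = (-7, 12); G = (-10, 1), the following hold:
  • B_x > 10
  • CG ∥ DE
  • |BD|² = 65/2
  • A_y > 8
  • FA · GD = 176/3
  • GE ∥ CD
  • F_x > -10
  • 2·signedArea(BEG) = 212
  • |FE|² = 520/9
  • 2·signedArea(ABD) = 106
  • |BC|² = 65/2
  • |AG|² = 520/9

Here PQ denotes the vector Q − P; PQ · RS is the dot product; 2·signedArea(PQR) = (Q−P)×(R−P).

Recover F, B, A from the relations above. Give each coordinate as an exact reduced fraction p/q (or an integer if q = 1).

1. B_x = 21/2  [line 11·x + -3·y + -99 = 0 ∩ |BC|² = 65/2]
2. B_y = 11/2  [line 11·x + -3·y + -99 = 0 ∩ |BC|² = 65/2]
   → B = (21/2, 11/2)
3. A_x = -8  [line -11/2·x + 3/2·y + -113/2 = 0 ∩ |AG|² = 520/9]
4. A_y = 25/3  [line -11/2·x + 3/2·y + -113/2 = 0 ∩ |AG|² = 520/9]
   → A = (-8, 25/3)
5. F_x = -9  [line -22·x + -10·y + -454/3 = 0 ∩ |FE|² = 520/9]
6. F_y = 14/3  [line -22·x + -10·y + -454/3 = 0 ∩ |FE|² = 520/9]
   → F = (-9, 14/3)

A = (-8, 25/3)
B = (21/2, 11/2)
F = (-9, 14/3)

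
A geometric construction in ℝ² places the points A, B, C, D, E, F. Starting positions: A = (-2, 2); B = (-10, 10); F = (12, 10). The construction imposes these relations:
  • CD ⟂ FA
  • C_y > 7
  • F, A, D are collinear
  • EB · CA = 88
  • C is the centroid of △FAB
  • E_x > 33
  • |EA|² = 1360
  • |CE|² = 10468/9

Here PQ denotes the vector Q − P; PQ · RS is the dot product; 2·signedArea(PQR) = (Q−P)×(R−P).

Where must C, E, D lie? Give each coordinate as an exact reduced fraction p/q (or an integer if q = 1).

C = (0, 22/3)
D = (352/195, 814/195)
E = (34, 10)

1. C_x = 0  [C is the centroid of △FAB]
2. C_y = 22/3  [C is the centroid of △FAB]
   → C = (0, 22/3)
3. E_x = 34  [line 2·x + 16/3·y + -364/3 = 0 ∩ |EA|² = 1360]
4. E_y = 10  [line 2·x + 16/3·y + -364/3 = 0 ∩ |EA|² = 1360]
   → E = (34, 10)
5. D_x = 352/195  [F, A, D are collinear ∩ CD ⟂ FA]
6. D_y = 814/195  [F, A, D are collinear ∩ CD ⟂ FA]
   → D = (352/195, 814/195)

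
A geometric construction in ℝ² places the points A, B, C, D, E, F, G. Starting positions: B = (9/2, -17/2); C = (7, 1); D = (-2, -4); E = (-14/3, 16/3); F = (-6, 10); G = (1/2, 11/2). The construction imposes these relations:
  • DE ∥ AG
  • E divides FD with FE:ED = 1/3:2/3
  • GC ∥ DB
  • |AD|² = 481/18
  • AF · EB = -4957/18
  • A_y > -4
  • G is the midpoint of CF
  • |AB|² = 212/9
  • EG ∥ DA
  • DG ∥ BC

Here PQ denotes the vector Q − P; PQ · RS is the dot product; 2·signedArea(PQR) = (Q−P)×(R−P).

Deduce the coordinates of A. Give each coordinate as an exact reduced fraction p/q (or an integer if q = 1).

A = (19/6, -23/6)

1. A_x = 19/6  [DE ∥ AG ∩ EG ∥ DA]
2. A_y = -23/6  [DE ∥ AG ∩ EG ∥ DA]
   → A = (19/6, -23/6)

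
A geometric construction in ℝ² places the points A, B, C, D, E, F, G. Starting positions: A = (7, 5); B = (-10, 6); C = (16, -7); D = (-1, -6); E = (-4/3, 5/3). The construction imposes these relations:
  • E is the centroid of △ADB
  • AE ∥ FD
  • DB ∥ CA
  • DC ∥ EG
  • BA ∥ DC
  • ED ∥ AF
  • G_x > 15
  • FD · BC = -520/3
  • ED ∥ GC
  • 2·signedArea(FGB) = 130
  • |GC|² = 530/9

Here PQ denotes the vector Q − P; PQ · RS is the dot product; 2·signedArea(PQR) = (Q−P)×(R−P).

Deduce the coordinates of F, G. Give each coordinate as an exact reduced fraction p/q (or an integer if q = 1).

1. F_x = 22/3  [AE ∥ FD ∩ ED ∥ AF]
2. F_y = -8/3  [AE ∥ FD ∩ ED ∥ AF]
   → F = (22/3, -8/3)
3. G_x = 47/3  [ED ∥ GC ∩ DC ∥ EG]
4. G_y = 2/3  [ED ∥ GC ∩ DC ∥ EG]
   → G = (47/3, 2/3)

F = (22/3, -8/3)
G = (47/3, 2/3)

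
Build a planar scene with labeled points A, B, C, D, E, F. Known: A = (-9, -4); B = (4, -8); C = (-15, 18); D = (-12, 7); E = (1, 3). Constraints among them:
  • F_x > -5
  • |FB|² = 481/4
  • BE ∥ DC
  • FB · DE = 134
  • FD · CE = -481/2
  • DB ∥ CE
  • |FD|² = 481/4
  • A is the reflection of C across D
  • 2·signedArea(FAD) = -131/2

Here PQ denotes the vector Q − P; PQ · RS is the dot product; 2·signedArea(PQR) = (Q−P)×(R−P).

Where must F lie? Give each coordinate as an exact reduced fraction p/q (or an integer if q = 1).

1. F_x = -4  [FB · DE = 134 ∩ FD · CE = -481/2]
2. F_y = -1/2  [FB · DE = 134 ∩ FD · CE = -481/2]
   → F = (-4, -1/2)

F = (-4, -1/2)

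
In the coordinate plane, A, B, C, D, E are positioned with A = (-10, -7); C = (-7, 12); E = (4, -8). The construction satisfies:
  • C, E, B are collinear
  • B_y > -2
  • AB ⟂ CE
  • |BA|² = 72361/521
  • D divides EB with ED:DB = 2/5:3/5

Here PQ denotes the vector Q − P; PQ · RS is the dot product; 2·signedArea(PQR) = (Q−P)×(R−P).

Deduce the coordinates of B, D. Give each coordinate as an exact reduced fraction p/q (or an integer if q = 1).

B = (170/521, -688/521)
D = (6592/2605, -2776/521)

1. B_x = 170/521  [C, E, B are collinear ∩ AB ⟂ CE]
2. B_y = -688/521  [C, E, B are collinear ∩ AB ⟂ CE]
   → B = (170/521, -688/521)
3. D_x = 6592/2605  [D divides EB with ED:DB = 2/5:3/5]
4. D_y = -2776/521  [D divides EB with ED:DB = 2/5:3/5]
   → D = (6592/2605, -2776/521)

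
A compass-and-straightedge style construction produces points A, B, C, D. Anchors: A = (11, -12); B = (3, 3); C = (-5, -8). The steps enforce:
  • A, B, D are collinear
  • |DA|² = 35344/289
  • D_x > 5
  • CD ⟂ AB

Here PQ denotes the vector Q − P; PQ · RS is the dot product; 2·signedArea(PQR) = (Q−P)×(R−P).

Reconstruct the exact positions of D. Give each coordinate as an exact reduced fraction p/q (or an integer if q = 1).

1. D_x = 1675/289  [A, B, D are collinear ∩ CD ⟂ AB]
2. D_y = -648/289  [A, B, D are collinear ∩ CD ⟂ AB]
   → D = (1675/289, -648/289)

D = (1675/289, -648/289)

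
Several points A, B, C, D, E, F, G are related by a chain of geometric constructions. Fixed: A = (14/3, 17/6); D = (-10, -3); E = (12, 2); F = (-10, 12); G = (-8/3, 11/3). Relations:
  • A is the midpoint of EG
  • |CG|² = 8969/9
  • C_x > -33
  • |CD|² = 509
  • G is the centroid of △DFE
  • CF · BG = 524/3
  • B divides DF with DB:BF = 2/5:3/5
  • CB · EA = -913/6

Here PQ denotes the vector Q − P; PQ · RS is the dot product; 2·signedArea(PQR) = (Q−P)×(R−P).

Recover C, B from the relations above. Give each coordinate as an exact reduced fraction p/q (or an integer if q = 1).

B = (-10, 3)
C = (-32, -8)

1. B_x = -10  [B divides DF with DB:BF = 2/5:3/5]
2. B_y = 3  [B divides DF with DB:BF = 2/5:3/5]
   → B = (-10, 3)
3. C_x = -32  [CF · BG = 524/3 ∩ CB · EA = -913/6]
4. C_y = -8  [CF · BG = 524/3 ∩ CB · EA = -913/6]
   → C = (-32, -8)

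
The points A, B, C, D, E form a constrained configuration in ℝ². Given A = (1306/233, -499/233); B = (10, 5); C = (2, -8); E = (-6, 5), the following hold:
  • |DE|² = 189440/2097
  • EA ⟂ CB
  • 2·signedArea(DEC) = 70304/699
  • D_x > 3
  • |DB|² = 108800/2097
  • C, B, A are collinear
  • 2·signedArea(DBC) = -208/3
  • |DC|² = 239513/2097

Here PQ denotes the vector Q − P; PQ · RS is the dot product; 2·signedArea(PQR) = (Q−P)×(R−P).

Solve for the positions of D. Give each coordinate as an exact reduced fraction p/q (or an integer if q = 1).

1. D_x = 746/233  [2·signedArea(DEC) = 70304/699 ∩ 2·signedArea(DBC) = -208/3]
2. D_y = 1831/699  [2·signedArea(DEC) = 70304/699 ∩ 2·signedArea(DBC) = -208/3]
   → D = (746/233, 1831/699)

D = (746/233, 1831/699)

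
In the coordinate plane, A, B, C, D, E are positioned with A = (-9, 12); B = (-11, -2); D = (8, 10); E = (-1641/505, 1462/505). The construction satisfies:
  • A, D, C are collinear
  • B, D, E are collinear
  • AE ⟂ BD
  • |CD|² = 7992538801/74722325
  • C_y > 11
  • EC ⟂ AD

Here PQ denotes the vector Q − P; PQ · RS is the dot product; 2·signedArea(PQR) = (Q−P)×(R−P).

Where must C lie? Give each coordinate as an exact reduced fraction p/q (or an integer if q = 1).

C = (-336097/147965, 1658452/147965)

1. C_x = -336097/147965  [A, D, C are collinear ∩ EC ⟂ AD]
2. C_y = 1658452/147965  [A, D, C are collinear ∩ EC ⟂ AD]
   → C = (-336097/147965, 1658452/147965)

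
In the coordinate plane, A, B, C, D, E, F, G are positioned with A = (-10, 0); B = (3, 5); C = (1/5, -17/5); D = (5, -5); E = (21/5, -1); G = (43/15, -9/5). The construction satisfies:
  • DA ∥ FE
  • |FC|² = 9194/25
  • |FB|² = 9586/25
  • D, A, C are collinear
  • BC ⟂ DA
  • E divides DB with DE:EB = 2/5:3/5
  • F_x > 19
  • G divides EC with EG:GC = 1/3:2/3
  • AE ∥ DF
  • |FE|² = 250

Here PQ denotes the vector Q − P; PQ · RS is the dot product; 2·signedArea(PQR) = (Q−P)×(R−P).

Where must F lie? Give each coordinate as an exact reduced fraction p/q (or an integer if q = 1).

F = (96/5, -6)

1. F_x = 96/5  [DA ∥ FE ∩ AE ∥ DF]
2. F_y = -6  [DA ∥ FE ∩ AE ∥ DF]
   → F = (96/5, -6)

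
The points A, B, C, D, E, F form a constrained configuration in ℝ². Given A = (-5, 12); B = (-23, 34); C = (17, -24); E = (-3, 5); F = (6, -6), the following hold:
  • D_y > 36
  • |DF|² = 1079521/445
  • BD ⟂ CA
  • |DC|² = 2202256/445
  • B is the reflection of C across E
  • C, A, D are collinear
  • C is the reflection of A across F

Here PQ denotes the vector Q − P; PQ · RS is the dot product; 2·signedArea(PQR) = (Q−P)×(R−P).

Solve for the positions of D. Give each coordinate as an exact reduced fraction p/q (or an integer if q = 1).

1. D_x = -8759/445  [C, A, D are collinear ∩ BD ⟂ CA]
2. D_y = 16032/445  [C, A, D are collinear ∩ BD ⟂ CA]
   → D = (-8759/445, 16032/445)

D = (-8759/445, 16032/445)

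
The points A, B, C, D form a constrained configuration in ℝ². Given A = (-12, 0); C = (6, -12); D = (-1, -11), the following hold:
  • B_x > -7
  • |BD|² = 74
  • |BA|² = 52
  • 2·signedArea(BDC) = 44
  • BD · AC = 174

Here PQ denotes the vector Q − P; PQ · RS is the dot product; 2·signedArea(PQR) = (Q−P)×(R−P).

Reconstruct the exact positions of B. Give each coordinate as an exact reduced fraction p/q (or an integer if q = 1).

B = (-6, -4)

1. B_x = -6  [2·signedArea(BDC) = 44 ∩ BD · AC = 174]
2. B_y = -4  [2·signedArea(BDC) = 44 ∩ BD · AC = 174]
   → B = (-6, -4)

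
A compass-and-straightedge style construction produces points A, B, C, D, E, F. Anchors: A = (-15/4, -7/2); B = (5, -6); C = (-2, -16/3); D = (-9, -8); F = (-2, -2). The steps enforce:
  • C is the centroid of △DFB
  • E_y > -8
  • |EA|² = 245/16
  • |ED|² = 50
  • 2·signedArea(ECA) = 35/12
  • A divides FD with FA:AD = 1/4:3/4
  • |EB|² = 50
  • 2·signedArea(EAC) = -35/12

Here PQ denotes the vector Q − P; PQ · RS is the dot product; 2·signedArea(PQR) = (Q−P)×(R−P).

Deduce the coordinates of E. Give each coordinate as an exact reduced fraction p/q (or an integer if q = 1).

1. E_x = -2  [line 11/6·x + 7/4·y + 191/12 = 0 ∩ |EB|² = 50]
2. E_y = -7  [line 11/6·x + 7/4·y + 191/12 = 0 ∩ |EB|² = 50]
   → E = (-2, -7)

E = (-2, -7)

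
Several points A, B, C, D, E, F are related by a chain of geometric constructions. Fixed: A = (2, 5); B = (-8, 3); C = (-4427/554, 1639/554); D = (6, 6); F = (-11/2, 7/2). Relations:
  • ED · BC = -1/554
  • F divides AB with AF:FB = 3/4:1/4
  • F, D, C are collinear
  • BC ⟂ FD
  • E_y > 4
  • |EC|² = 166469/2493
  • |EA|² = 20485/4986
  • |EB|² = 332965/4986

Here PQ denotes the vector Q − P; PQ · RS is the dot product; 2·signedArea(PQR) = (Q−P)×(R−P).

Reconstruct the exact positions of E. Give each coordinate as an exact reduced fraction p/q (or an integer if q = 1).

1. E_x = 5/1662  [line -5/554·x + 23/554·y + -107/554 = 0 ∩ |EC|² = 166469/2493]
2. E_y = 7733/1662  [line -5/554·x + 23/554·y + -107/554 = 0 ∩ |EC|² = 166469/2493]
   → E = (5/1662, 7733/1662)

E = (5/1662, 7733/1662)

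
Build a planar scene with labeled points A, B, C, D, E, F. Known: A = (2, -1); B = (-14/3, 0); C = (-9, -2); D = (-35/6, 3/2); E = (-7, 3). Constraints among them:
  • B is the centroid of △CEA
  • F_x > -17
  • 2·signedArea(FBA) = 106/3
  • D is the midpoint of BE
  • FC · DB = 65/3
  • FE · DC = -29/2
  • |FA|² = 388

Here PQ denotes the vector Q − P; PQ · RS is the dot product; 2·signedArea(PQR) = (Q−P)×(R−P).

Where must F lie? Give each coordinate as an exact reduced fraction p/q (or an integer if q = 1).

F = (-16, 7)

1. F_x = -16  [2·signedArea(FBA) = 106/3 ∩ FC · DB = 65/3]
2. F_y = 7  [2·signedArea(FBA) = 106/3 ∩ FC · DB = 65/3]
   → F = (-16, 7)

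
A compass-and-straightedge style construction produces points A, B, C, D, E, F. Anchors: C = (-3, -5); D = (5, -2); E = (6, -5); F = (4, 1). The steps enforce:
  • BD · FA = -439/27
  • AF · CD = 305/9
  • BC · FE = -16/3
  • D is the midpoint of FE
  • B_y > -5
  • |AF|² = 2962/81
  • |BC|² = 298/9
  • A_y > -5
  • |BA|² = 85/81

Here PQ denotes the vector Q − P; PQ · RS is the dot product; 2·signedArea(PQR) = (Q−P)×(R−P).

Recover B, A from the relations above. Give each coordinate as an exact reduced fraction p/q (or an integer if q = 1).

1. B_x = 8/3  [line -2·x + 6·y + 88/3 = 0 ∩ |BC|² = 298/9]
2. B_y = -4  [line -2·x + 6·y + 88/3 = 0 ∩ |BC|² = 298/9]
   → B = (8/3, -4)
3. A_x = 17/9  [AF · CD = 305/9 ∩ BD · FA = -439/27]
4. A_y = -14/3  [AF · CD = 305/9 ∩ BD · FA = -439/27]
   → A = (17/9, -14/3)

A = (17/9, -14/3)
B = (8/3, -4)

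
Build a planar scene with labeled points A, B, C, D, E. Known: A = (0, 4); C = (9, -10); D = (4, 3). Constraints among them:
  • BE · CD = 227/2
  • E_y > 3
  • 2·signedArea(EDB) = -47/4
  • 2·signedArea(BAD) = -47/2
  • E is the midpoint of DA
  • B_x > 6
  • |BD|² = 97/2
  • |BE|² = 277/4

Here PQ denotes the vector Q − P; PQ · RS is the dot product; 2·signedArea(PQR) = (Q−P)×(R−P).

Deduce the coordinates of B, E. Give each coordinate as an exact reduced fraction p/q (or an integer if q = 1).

1. B_x = 13/2  [line 1·x + 4·y + 15/2 = 0 ∩ |BD|² = 97/2]
2. B_y = -7/2  [line 1·x + 4·y + 15/2 = 0 ∩ |BD|² = 97/2]
   → B = (13/2, -7/2)
3. E_x = 2  [E is the midpoint of DA]
4. E_y = 7/2  [E is the midpoint of DA]
   → E = (2, 7/2)

B = (13/2, -7/2)
E = (2, 7/2)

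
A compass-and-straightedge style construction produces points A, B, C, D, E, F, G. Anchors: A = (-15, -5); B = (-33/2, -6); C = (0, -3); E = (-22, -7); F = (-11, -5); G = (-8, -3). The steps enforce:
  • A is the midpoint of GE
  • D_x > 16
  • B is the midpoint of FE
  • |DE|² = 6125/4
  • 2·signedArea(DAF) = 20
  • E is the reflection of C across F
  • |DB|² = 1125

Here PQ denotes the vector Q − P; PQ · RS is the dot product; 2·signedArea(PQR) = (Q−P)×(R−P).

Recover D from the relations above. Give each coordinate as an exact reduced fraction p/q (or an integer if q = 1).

D = (33/2, 0)

1. D_y = 0  [2·signedArea(DAF) = 20]
2. D_x = 33/2  [|DB|² = 1125]
   → D = (33/2, 0)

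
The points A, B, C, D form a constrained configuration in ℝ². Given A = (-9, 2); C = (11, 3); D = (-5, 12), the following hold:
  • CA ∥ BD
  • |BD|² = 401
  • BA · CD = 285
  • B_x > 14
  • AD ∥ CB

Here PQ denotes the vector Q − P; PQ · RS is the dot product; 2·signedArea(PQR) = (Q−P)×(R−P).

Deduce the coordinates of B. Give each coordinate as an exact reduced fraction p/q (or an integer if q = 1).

B = (15, 13)

1. B_x = 15  [CA ∥ BD ∩ AD ∥ CB]
2. B_y = 13  [CA ∥ BD ∩ AD ∥ CB]
   → B = (15, 13)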